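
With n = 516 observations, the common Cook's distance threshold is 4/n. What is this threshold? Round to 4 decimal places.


Cook's distance cutoff = 4/n = 4/516.
= 0.0078.

0.0078


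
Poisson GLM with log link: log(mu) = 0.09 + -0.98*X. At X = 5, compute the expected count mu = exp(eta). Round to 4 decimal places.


Linear predictor: eta = 0.09 + (-0.98)(5) = -4.8100.
Expected count: mu = exp(-4.8100) = 0.0081.

0.0081


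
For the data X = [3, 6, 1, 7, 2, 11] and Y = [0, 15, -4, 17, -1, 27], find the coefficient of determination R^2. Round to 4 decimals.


Fit the OLS line: b0 = -7.4286, b1 = 3.2857.
SSres = 18.2857.
SStot = 774.0000.
R^2 = 1 - 18.2857/774.0000 = 0.9764.

0.9764


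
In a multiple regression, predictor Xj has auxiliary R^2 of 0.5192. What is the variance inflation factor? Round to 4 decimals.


VIF = 1 / (1 - 0.5192).
= 1 / 0.4808 = 2.0799.

2.0799


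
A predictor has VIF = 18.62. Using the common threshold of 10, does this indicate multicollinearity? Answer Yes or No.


The threshold is 10.
VIF = 18.62 is >= 10.
Multicollinearity indication: Yes.

Yes


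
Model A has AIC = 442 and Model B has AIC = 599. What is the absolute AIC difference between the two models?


Compute |442 - 599| = 157.
Model A has the smaller AIC.

157


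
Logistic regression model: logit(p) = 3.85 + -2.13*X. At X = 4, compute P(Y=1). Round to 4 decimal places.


Compute z = 3.85 + (-2.13)(4) = -4.6700.
exp(-z) = 106.6977.
P = 1/(1 + 106.6977) = 0.0093.

0.0093


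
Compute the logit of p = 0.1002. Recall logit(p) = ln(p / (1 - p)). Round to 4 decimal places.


The odds are p/(1-p) = 0.1002 / 0.8998 = 0.1114.
logit(p) = ln(0.1114) = -2.1950.

-2.1950


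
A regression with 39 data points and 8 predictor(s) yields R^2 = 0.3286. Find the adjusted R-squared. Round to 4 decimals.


Adjusted R^2 = 1 - (1 - R^2) * (n-1)/(n-p-1).
(1 - R^2) = 0.6714.
(n-1)/(n-p-1) = 38/30.
(1 - R^2) * (n-1) = 0.6714 * 38 = 25.5132.
Divide by (n-p-1): 25.5132 / 30 = 0.8504.
Adj R^2 = 1 - 0.8504 = 0.1496.

0.1496


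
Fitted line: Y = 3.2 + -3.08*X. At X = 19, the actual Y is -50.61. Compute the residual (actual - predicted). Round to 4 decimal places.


Fitted value at X = 19 is yhat = 3.2 + -3.08*19 = -55.3200.
Residual = -50.61 - -55.3200 = 4.7100.

4.7100


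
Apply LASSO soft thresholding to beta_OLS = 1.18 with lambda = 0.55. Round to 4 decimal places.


|beta_OLS| = 1.18.
lambda = 0.55.
Since |beta| > lambda, coefficient = sign(beta)*(|beta| - lambda) = 0.6300.
Result = 0.6300.

0.6300


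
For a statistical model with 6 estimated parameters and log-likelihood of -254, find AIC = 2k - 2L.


Compute:
2k = 2*6 = 12.
-2*loglik = -2*(-254) = 508.
AIC = 12 + 508 = 520.

520


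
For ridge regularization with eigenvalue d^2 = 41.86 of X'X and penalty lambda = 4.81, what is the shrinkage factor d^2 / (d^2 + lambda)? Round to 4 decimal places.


Denominator = d^2 + lambda = 41.86 + 4.81 = 46.6700.
Shrinkage = 41.86 / 46.6700 = 0.8969.

0.8969


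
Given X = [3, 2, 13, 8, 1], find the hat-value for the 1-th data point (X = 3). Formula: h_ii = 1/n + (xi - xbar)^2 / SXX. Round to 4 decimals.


n = 5, xbar = 5.4000.
SXX = sum((xi - xbar)^2) = 101.2000.
h = 1/5 + (3 - 5.4000)^2 / 101.2000 = 0.2569.

0.2569


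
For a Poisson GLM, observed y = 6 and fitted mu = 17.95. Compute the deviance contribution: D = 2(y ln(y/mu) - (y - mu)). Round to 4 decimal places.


y/mu = 6/17.95 = 0.334262 (approx.), and ln(6/17.95) = -1.095831.
y * ln(y/mu) = 6 * -1.095831 = -6.574986.
y - mu = -11.95.
D = 2 * (-6.574986 - -11.95) = 10.750028, which rounds to 10.7500.

10.7500


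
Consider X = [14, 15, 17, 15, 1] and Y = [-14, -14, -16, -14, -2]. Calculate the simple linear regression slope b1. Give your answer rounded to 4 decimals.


First compute the means: xbar = 12.4000, ybar = -12.0000.
Then S_xx = sum((xi - xbar)^2) = 167.2000.
S_xy = sum((xi - xbar)(yi - ybar)) = -146.0000.
b1 = S_xy / S_xx = -146.0000 / 167.2000 = -0.8732.

-0.8732


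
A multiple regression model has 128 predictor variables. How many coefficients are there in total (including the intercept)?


Each predictor gets one coefficient, plus one intercept.
Total parameters = 128 + 1 = 129.

129


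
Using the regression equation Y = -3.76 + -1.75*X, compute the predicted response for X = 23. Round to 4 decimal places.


Plug X = 23 into Y = -3.76 + -1.75*X:
Y = -3.76 + -40.2500 = -44.0100.

-44.0100


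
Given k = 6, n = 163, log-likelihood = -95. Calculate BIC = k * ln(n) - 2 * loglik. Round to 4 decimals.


ln(163) = 5.093750.
k * ln(n) = 6 * 5.093750 = 30.562500.
-2L = 190.
BIC = 30.562500 + 190 = 220.562500, which rounds to 220.5625.

220.5625


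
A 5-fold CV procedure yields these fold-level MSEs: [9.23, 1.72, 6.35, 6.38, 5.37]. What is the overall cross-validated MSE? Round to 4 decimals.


Add all fold MSEs: 29.0500.
Divide by k = 5: 29.0500/5 = 5.8100.

5.8100


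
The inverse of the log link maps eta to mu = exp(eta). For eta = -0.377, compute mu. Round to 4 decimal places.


The inverse log link gives:
mu = exp(-0.377) = 0.6859.

0.6859


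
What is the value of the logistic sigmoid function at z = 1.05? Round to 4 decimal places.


Compute exp(-1.0500) = 0.3499.
Sigmoid = 1 / (1 + 0.3499) = 1 / 1.3499 = 0.7408.

0.7408


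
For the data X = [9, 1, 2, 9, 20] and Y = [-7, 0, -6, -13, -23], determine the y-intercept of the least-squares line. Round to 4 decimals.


First find the slope: b1 = -1.0841.
Means: xbar = 8.2000, ybar = -9.8000.
b0 = ybar - b1 * xbar = -9.8000 - -1.0841 * 8.2000 = -0.9107.

-0.9107


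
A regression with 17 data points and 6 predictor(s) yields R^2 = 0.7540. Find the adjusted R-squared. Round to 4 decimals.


Adjusted R^2 = 1 - (1 - R^2) * (n-1)/(n-p-1).
(1 - R^2) = 0.2460.
(n-1)/(n-p-1) = 16/10.
(1 - R^2) * (n-1) = 0.2460 * 16 = 3.9360.
Divide by (n-p-1): 3.9360 / 10 = 0.3936.
Adj R^2 = 1 - 0.3936 = 0.6064.

0.6064


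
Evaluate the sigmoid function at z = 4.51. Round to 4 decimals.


Compute exp(-4.5100) = 0.0110.
Sigmoid = 1 / (1 + 0.0110) = 1 / 1.0110 = 0.9891.

0.9891


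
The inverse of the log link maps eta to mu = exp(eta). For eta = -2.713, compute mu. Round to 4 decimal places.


Apply the inverse link:
mu = e^-2.713 = 0.0663.

0.0663


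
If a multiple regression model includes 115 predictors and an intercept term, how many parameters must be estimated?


Including the intercept, the model has 115 predictor coefficients + 1 intercept.
Total = 116.

116


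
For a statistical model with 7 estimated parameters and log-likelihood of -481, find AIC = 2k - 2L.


Compute:
2k = 2*7 = 14.
-2*loglik = -2*(-481) = 962.
AIC = 14 + 962 = 976.

976


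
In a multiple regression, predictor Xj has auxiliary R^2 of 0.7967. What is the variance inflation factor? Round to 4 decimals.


Denominator: 1 - 0.7967 = 0.2033.
VIF = 1 / 0.2033 = 4.9188.

4.9188


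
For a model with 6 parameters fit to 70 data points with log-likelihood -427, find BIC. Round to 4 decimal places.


k * ln(n) = 6 * ln(70) = 6 * 4.248495 = 25.490970.
-2 * loglik = -2 * (-427) = 854.
BIC = 25.490970 + 854 = 879.490970, which rounds to 879.4910.

879.4910


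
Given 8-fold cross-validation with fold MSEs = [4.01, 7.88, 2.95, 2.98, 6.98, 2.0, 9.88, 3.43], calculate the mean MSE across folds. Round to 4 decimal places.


Add all fold MSEs: 40.1100.
Divide by k = 8: 40.1100/8 = 5.0138.

5.0138


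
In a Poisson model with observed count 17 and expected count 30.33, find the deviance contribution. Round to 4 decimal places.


y/mu = 17/30.33 = 0.560501 (approx.), and ln(17/30.33) = -0.578924.
y * ln(y/mu) = 17 * -0.578924 = -9.841708.
y - mu = -13.33.
D = 2 * (-9.841708 - -13.33) = 6.976584, which rounds to 6.9766.

6.9766


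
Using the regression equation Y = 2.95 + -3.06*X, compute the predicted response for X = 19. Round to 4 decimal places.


Predicted value:
Y = 2.95 + (-3.06)(19) = 2.95 + -58.1400 = -55.1900.

-55.1900


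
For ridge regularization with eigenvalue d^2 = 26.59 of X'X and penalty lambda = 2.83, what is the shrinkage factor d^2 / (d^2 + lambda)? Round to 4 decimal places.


Denominator = d^2 + lambda = 26.59 + 2.83 = 29.4200.
Shrinkage = 26.59 / 29.4200 = 0.9038.

0.9038


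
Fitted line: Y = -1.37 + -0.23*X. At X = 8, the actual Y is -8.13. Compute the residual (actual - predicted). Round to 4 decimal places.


Predicted = -1.37 + -0.23 * 8 = -3.2100.
Residual = -8.13 - -3.2100 = -4.9200.

-4.9200


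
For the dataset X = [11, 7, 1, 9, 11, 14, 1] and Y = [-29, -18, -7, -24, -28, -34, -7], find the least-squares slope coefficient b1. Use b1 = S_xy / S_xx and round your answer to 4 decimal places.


The sample means are xbar = 7.7143 and ybar = -21.0000.
Compute S_xx = 153.4286 and S_xy = -325.0000.
Slope b1 = S_xy / S_xx = -325.0000 / 153.4286 = -2.1182.

-2.1182


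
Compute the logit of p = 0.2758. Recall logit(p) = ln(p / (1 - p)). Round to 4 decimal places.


Compute the odds: 0.2758/0.7242 = 0.3808.
Take the natural log: ln(0.3808) = -0.9654.

-0.9654


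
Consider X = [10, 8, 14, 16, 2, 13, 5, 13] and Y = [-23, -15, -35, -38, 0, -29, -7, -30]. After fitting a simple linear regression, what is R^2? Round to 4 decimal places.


The fitted line is Y = 6.3384 + -2.8112*X.
SSres = 9.6946, SStot = 1296.8750.
R^2 = 1 - SSres/SStot = 0.9925.

0.9925


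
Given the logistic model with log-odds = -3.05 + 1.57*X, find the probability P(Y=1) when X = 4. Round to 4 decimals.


Compute z = -3.05 + (1.57)(4) = 3.2300.
exp(-z) = 0.0396.
P = 1/(1 + 0.0396) = 0.9619.

0.9619


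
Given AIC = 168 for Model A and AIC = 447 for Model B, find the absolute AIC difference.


Compute |168 - 447| = 279.
Model A has the smaller AIC.

279


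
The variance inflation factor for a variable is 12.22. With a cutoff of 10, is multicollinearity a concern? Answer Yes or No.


Compare VIF = 12.22 to the threshold of 10.
12.22 >= 10, so the answer is Yes.

Yes


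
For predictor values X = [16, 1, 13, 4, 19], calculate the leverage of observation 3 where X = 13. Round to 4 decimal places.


Mean of X: xbar = 10.6000.
SXX = 241.2000.
For X = 13: h = 1/5 + (13 - 10.6000)^2/241.2000 = 0.2239.

0.2239


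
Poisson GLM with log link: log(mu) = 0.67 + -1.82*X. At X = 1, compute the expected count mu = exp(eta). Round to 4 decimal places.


Compute eta = 0.67 + -1.82 * 1 = -1.1500.
Apply inverse link: mu = e^-1.1500 = 0.3166.

0.3166


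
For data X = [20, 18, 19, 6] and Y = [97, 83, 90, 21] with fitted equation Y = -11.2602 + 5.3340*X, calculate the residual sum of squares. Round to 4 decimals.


Compute predicted values, then residuals = yi - yhat_i.
Residuals: [1.5802, -1.7518, -0.0858, 0.2562].
SSres = sum(residual^2) = 5.6388.

5.6388


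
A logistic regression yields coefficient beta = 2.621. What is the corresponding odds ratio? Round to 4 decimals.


Odds ratio = exp(beta) = exp(2.621).
= 13.7495.

13.7495


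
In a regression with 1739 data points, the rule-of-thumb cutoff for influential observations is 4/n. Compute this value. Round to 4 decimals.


The threshold is 4/n.
4/1739 = 0.0023.

0.0023


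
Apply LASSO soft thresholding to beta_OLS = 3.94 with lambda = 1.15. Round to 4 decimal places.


Check: |3.94| = 3.94 vs lambda = 1.15.
Since |beta| > lambda, coefficient = sign(beta)*(|beta| - lambda) = 2.7900.
Soft-thresholded coefficient = 2.7900.

2.7900


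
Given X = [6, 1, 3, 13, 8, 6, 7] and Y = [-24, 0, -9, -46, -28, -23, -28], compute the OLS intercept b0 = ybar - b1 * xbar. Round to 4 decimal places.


The slope is b1 = -3.8186.
Sample means are xbar = 6.2857 and ybar = -22.5714.
Intercept: b0 = -22.5714 - (-3.8186)(6.2857) = 1.4314.

1.4314


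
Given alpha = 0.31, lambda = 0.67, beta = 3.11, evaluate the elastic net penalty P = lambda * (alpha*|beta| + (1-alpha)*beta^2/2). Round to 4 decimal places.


alpha * |beta| = 0.31 * 3.11 = 0.9641.
(1-alpha) * beta^2/2 = 0.69 * 9.6721/2 = 3.3369.
Total = 0.67 * (0.9641 + 3.3369) = 2.8817.

2.8817


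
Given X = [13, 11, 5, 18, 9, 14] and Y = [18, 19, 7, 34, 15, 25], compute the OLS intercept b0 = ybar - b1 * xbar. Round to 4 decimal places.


First find the slope: b1 = 1.9966.
Means: xbar = 11.6667, ybar = 19.6667.
b0 = ybar - b1 * xbar = 19.6667 - 1.9966 * 11.6667 = -3.6275.

-3.6275


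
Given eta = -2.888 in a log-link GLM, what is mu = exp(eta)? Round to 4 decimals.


The inverse log link gives:
mu = exp(-2.888) = 0.0557.

0.0557


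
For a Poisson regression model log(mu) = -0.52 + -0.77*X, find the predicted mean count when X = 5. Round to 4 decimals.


Compute eta = -0.52 + -0.77 * 5 = -4.3700.
Apply inverse link: mu = e^-4.3700 = 0.0127.

0.0127


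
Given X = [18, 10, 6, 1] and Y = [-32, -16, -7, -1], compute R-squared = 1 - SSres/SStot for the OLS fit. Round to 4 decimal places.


After computing the OLS fit (b0=2.3409, b1=-1.8675):
SSres = 6.2843, SStot = 546.0000.
R^2 = 1 - 6.2843/546.0000 = 0.9885.

0.9885


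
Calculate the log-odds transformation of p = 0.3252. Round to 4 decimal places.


Compute the odds: 0.3252/0.6748 = 0.4819.
Take the natural log: ln(0.4819) = -0.7300.

-0.7300


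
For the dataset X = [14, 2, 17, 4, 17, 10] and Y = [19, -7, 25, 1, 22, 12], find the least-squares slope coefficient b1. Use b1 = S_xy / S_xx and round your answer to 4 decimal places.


Calculate xbar = 10.6667, ybar = 12.0000.
S_xx = 211.3333, S_xy = 407.0000.
Using b1 = S_xy / S_xx = 407.0000 / 211.3333, we get b1 = 1.9259.

1.9259


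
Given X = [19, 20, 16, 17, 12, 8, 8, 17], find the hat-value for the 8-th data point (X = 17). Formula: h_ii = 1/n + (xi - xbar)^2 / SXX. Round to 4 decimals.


Mean of X: xbar = 14.6250.
SXX = 155.8750.
For X = 17: h = 1/8 + (17 - 14.6250)^2/155.8750 = 0.1612.

0.1612


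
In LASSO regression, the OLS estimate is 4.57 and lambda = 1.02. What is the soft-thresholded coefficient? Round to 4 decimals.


|beta_OLS| = 4.57.
lambda = 1.02.
Since |beta| > lambda, coefficient = sign(beta)*(|beta| - lambda) = 3.5500.
Result = 3.5500.

3.5500


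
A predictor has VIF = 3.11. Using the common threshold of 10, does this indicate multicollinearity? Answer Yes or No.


The threshold is 10.
VIF = 3.11 is < 10.
Multicollinearity indication: No.

No


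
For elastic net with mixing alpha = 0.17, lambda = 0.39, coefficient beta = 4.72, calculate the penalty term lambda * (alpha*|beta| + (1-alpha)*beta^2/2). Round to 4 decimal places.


L1 component = 0.17 * |4.72| = 0.8024.
L2 component = 0.83 * 4.72^2 / 2 = 9.2455.
Penalty = 0.39 * (0.8024 + 9.2455) = 0.39 * 10.0479 = 3.9187.

3.9187


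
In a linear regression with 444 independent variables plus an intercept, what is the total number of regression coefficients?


Total coefficients = number of predictors + 1 (for the intercept).
= 444 + 1 = 445.

445


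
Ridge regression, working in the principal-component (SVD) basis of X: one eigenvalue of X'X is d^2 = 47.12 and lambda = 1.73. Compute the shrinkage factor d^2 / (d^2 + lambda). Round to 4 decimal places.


Denominator = d^2 + lambda = 47.12 + 1.73 = 48.8500.
Shrinkage = 47.12 / 48.8500 = 0.9646.

0.9646


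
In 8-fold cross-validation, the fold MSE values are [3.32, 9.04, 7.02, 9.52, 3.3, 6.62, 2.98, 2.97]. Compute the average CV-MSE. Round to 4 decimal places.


Add all fold MSEs: 44.7700.
Divide by k = 8: 44.7700/8 = 5.5963.

5.5963


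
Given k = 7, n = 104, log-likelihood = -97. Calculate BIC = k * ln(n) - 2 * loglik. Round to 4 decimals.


ln(104) = 4.644391.
k * ln(n) = 7 * 4.644391 = 32.510737.
-2L = 194.
BIC = 32.510737 + 194 = 226.510737, which rounds to 226.5107.

226.5107


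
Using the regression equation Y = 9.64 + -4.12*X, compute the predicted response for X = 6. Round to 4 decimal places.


Substitute X = 6 into the equation:
Y = 9.64 + -4.12 * 6 = 9.64 + -24.7200 = -15.0800.

-15.0800


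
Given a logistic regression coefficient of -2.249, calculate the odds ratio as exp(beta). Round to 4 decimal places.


The odds ratio is computed as:
OR = e^(-2.249) = 0.1055.

0.1055


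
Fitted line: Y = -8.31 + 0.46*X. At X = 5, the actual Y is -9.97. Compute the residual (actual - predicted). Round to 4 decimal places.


Predicted = -8.31 + 0.46 * 5 = -6.0100.
Residual = -9.97 - -6.0100 = -3.9600.

-3.9600


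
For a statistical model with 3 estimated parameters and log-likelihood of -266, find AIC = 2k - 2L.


AIC = 2k - 2*loglik = 2(3) - 2(-266).
= 6 + 532 = 538.

538


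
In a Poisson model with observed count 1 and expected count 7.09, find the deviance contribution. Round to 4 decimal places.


Compute y*ln(y/mu) = 1*ln(1/7.09) = 1*-1.958685 = -1.958685.
y - mu = -6.09.
D = 2*(-1.958685 - (-6.09)) = 8.262630, which rounds to 8.2626.

8.2626


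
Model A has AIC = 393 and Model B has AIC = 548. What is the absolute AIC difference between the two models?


Absolute difference = |393 - 548| = 155.
The model with lower AIC (A) is preferred.

155


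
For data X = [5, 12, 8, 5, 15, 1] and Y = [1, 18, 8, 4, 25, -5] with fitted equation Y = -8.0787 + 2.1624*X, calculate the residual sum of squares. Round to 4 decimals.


For each point, residual = actual - predicted.
Residuals: [-1.7333, 0.1299, -1.2205, 1.2667, 0.6427, 0.9163].
Sum of squared residuals = 7.3680.

7.3680


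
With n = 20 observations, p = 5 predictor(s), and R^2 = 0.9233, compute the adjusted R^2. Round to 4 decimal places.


Plug in: Adj R^2 = 1 - (1 - 0.9233) * 19/14.
= 1 - 0.0767 * 19/14
= 1 - 1.4573 / 14
= 1 - 0.1041 = 0.8959.

0.8959


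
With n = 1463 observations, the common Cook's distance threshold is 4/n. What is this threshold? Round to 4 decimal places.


Using the rule of thumb:
Threshold = 4 / 1463 = 0.0027.

0.0027


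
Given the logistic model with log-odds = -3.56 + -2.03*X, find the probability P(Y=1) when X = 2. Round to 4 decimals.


z = -3.56 + -2.03 * 2 = -7.6200.
Sigmoid: P = 1 / (1 + exp(7.6200)) = 0.0005.

0.0005


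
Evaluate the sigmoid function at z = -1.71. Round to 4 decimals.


exp(1.7100) = 5.5290.
1 + exp(-z) = 6.5290.
sigmoid = 1/6.5290 = 0.1532.

0.1532


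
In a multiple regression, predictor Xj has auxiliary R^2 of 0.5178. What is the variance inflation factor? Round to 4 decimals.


Using VIF = 1/(1 - R^2_j):
1 - 0.5178 = 0.4822.
VIF = 2.0738.

2.0738


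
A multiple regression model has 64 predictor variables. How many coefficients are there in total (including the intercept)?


Including the intercept, the model has 64 predictor coefficients + 1 intercept.
Total = 65.

65


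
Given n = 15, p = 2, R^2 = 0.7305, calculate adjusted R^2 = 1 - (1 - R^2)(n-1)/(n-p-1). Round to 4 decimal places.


Adjusted R^2 = 1 - (1 - R^2) * (n-1)/(n-p-1).
(1 - R^2) = 0.2695.
(n-1)/(n-p-1) = 14/12.
(1 - R^2) * (n-1) = 0.2695 * 14 = 3.7730.
Divide by (n-p-1): 3.7730 / 12 = 0.3144.
Adj R^2 = 1 - 0.3144 = 0.6856.

0.6856


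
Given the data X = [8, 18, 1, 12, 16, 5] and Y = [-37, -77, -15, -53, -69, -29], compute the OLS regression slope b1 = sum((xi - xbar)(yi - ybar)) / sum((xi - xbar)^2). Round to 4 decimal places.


The sample means are xbar = 10.0000 and ybar = -46.6667.
Compute S_xx = 214.0000 and S_xy = -782.0000.
Slope b1 = S_xy / S_xx = -782.0000 / 214.0000 = -3.6542.

-3.6542


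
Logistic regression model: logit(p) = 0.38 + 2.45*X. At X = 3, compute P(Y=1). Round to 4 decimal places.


Compute z = 0.38 + (2.45)(3) = 7.7300.
exp(-z) = 0.0004.
P = 1/(1 + 0.0004) = 0.9996.

0.9996


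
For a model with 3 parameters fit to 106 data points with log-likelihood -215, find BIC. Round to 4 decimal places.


ln(106) = 4.663439.
k * ln(n) = 3 * 4.663439 = 13.990317.
-2L = 430.
BIC = 13.990317 + 430 = 443.990317, which rounds to 443.9903.

443.9903


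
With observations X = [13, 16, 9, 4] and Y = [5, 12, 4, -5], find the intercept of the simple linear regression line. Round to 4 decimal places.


First find the slope: b1 = 1.2963.
Means: xbar = 10.5000, ybar = 4.0000.
b0 = ybar - b1 * xbar = 4.0000 - 1.2963 * 10.5000 = -9.6111.

-9.6111


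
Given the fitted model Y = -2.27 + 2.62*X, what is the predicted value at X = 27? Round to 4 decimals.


Plug X = 27 into Y = -2.27 + 2.62*X:
Y = -2.27 + 70.7400 = 68.4700.

68.4700


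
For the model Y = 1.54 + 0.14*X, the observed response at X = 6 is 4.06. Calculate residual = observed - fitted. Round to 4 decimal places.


Fitted value at X = 6 is yhat = 1.54 + 0.14*6 = 2.3800.
Residual = 4.06 - 2.3800 = 1.6800.

1.6800


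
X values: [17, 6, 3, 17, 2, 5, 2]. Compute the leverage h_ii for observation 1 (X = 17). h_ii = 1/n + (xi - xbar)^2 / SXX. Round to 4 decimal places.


Mean of X: xbar = 7.4286.
SXX = 269.7143.
For X = 17: h = 1/7 + (17 - 7.4286)^2/269.7143 = 0.4825.

0.4825


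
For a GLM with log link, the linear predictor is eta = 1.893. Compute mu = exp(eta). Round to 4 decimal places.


The inverse log link gives:
mu = exp(1.893) = 6.6393.

6.6393


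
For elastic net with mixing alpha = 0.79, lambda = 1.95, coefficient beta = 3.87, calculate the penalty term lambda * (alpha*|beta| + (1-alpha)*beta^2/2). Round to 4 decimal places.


alpha * |beta| = 0.79 * 3.87 = 3.0573.
(1-alpha) * beta^2/2 = 0.21 * 14.9769/2 = 1.5726.
Total = 1.95 * (3.0573 + 1.5726) = 9.0283.

9.0283


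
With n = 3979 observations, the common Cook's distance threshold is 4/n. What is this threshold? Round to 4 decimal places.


Using the rule of thumb:
Threshold = 4 / 3979 = 0.0010.

0.0010


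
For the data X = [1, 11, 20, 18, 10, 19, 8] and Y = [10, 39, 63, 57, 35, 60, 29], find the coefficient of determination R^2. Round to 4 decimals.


After computing the OLS fit (b0=7.3047, b1=2.7801):
SSres = 1.7022, SStot = 2240.8571.
R^2 = 1 - 1.7022/2240.8571 = 0.9992.

0.9992


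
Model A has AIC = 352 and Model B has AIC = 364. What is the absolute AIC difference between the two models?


Absolute difference = |352 - 364| = 12.
The model with lower AIC (A) is preferred.

12


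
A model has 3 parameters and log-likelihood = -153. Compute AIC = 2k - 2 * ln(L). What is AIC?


AIC = 2*3 - 2*(-153).
= 6 + 306 = 312.

312


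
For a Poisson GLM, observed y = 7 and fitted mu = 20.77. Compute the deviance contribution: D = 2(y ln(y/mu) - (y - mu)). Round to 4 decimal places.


y/mu = 7/20.77 = 0.337025 (approx.), and ln(7/20.77) = -1.087599.
y * ln(y/mu) = 7 * -1.087599 = -7.613193.
y - mu = -13.77.
D = 2 * (-7.613193 - -13.77) = 12.313614, which rounds to 12.3136.

12.3136


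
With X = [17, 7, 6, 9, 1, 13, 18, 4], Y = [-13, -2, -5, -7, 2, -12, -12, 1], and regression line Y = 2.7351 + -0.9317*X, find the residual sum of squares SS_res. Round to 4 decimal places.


Compute predicted values, then residuals = yi - yhat_i.
Residuals: [0.1038, 1.7868, -2.1449, -1.3498, 0.1966, -2.6230, 2.0355, 1.9917].
SSres = sum(residual^2) = 24.6549.

24.6549


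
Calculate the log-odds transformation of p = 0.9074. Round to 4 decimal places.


Compute the odds: 0.9074/0.0926 = 9.7991.
Take the natural log: ln(9.7991) = 2.2823.

2.2823


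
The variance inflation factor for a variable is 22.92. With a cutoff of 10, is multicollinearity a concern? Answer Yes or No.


Compare VIF = 22.92 to the threshold of 10.
22.92 >= 10, so the answer is Yes.

Yes


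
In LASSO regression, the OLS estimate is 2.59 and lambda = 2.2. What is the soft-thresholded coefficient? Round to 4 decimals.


|beta_OLS| = 2.59.
lambda = 2.2.
Since |beta| > lambda, coefficient = sign(beta)*(|beta| - lambda) = 0.3900.
Result = 0.3900.

0.3900


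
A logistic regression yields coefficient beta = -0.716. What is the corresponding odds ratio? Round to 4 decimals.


The odds ratio is computed as:
OR = e^(-0.716) = 0.4887.

0.4887


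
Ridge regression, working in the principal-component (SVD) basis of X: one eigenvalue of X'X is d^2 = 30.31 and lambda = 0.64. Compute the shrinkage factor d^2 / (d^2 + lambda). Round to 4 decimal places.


Denominator = d^2 + lambda = 30.31 + 0.64 = 30.9500.
Shrinkage = 30.31 / 30.9500 = 0.9793.

0.9793


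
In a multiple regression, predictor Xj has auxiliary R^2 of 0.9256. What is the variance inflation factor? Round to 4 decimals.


VIF = 1 / (1 - 0.9256).
= 1 / 0.0744 = 13.4409.

13.4409


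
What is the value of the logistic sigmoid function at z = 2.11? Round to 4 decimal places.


First, exp(-2.1100) = 0.1212.
Then sigma(z) = 1/(1 + 0.1212) = 0.8919.

0.8919


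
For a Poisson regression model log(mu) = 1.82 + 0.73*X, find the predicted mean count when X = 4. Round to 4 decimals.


Compute eta = 1.82 + 0.73 * 4 = 4.7400.
Apply inverse link: mu = e^4.7400 = 114.4342.

114.4342


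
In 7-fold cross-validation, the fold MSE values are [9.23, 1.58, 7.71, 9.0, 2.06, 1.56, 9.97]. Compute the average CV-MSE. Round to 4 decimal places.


Total MSE across folds = 41.1100.
CV-MSE = 41.1100/7 = 5.8729.

5.8729


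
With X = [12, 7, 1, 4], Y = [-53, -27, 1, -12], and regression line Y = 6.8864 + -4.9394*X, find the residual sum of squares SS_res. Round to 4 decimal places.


Compute predicted values, then residuals = yi - yhat_i.
Residuals: [-0.6136, 0.6894, -0.9470, 0.8712].
SSres = sum(residual^2) = 2.5076.

2.5076


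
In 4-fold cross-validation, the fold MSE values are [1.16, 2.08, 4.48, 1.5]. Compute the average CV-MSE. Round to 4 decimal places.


Sum of fold MSEs = 9.2200.
Average = 9.2200 / 4 = 2.3050.

2.3050


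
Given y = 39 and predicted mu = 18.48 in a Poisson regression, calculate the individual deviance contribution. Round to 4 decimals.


y/mu = 39/18.48 = 2.110390 (approx.), and ln(39/18.48) = 0.746873.
y * ln(y/mu) = 39 * 0.746873 = 29.128047.
y - mu = 20.52.
D = 2 * (29.128047 - 20.52) = 17.216094, which rounds to 17.2161.

17.2161


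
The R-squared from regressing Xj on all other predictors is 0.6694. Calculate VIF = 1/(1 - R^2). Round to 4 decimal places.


Using VIF = 1/(1 - R^2_j):
1 - 0.6694 = 0.3306.
VIF = 3.0248.

3.0248


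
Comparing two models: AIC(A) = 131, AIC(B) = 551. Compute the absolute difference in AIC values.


Absolute difference = |131 - 551| = 420.
The model with lower AIC (A) is preferred.

420


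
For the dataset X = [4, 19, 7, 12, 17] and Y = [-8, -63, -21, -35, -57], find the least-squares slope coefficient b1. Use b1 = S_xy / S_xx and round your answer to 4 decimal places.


The sample means are xbar = 11.8000 and ybar = -36.8000.
Compute S_xx = 162.8000 and S_xy = -593.8000.
Slope b1 = S_xy / S_xx = -593.8000 / 162.8000 = -3.6474.

-3.6474


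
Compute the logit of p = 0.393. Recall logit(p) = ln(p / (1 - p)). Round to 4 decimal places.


The odds are p/(1-p) = 0.393 / 0.607 = 0.6474.
logit(p) = ln(0.6474) = -0.4347.

-0.4347


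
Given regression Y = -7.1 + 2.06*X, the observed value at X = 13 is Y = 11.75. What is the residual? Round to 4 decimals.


Predicted = -7.1 + 2.06 * 13 = 19.6800.
Residual = 11.75 - 19.6800 = -7.9300.

-7.9300


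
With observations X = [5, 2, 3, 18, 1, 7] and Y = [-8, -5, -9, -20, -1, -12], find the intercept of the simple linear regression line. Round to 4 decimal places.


Compute b1 = -0.9796 from the OLS formula.
With xbar = 6.0000 and ybar = -9.1667, the intercept is:
b0 = -9.1667 - -0.9796 * 6.0000 = -3.2891.

-3.2891


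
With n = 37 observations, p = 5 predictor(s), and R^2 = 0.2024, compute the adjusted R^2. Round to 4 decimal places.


Adjusted R^2 = 1 - (1 - R^2) * (n-1)/(n-p-1).
(1 - R^2) = 0.7976.
(n-1)/(n-p-1) = 36/31.
(1 - R^2) * (n-1) = 0.7976 * 36 = 28.7136.
Divide by (n-p-1): 28.7136 / 31 = 0.9262.
Adj R^2 = 1 - 0.9262 = 0.0738.

0.0738


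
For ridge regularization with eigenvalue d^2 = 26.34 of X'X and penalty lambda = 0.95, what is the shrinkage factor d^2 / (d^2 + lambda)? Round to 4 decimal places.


Denominator = d^2 + lambda = 26.34 + 0.95 = 27.2900.
Shrinkage = 26.34 / 27.2900 = 0.9652.

0.9652


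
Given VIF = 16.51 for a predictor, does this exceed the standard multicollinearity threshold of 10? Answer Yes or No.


The threshold is 10.
VIF = 16.51 is >= 10.
Multicollinearity indication: Yes.

Yes


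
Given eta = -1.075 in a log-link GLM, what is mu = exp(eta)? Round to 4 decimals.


mu = exp(eta) = exp(-1.075).
= 0.3413.

0.3413


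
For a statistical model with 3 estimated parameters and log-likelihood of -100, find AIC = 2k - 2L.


AIC = 2k - 2*loglik = 2(3) - 2(-100).
= 6 + 200 = 206.

206


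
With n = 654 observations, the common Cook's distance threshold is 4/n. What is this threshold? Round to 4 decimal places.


Cook's distance cutoff = 4/n = 4/654.
= 0.0061.

0.0061


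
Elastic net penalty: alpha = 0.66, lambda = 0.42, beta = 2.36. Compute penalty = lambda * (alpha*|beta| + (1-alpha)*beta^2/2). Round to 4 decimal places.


alpha * |beta| = 0.66 * 2.36 = 1.5576.
(1-alpha) * beta^2/2 = 0.34 * 5.5696/2 = 0.9468.
Total = 0.42 * (1.5576 + 0.9468) = 1.0519.

1.0519


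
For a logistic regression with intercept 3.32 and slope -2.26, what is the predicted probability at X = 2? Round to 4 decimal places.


z = 3.32 + -2.26 * 2 = -1.2000.
Sigmoid: P = 1 / (1 + exp(1.2000)) = 0.2315.

0.2315


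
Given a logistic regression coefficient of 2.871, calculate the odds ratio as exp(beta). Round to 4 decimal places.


exp(2.871) = 17.6547.
So the odds ratio is 17.6547.

17.6547


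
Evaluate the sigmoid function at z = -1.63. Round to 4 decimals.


First, exp(1.6300) = 5.1039.
Then sigma(z) = 1/(1 + 5.1039) = 0.1638.

0.1638


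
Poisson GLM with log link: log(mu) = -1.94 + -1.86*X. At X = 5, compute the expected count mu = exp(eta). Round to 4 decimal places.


eta = -1.94 + -1.86 * 5 = -11.2400.
mu = exp(-11.2400) = 0.0000.

0.0000


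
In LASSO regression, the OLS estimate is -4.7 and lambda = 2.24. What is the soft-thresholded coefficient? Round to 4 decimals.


|beta_OLS| = 4.7.
lambda = 2.24.
Since |beta| > lambda, coefficient = sign(beta)*(|beta| - lambda) = -2.4600.
Result = -2.4600.

-2.4600


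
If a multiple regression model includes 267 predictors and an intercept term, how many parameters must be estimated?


Total coefficients = number of predictors + 1 (for the intercept).
= 267 + 1 = 268.

268


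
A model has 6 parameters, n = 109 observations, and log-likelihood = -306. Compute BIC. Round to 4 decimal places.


k * ln(n) = 6 * ln(109) = 6 * 4.691348 = 28.148088.
-2 * loglik = -2 * (-306) = 612.
BIC = 28.148088 + 612 = 640.148088, which rounds to 640.1481.

640.1481


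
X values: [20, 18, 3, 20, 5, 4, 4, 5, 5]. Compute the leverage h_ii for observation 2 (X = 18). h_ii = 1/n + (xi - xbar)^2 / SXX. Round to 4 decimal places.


n = 9, xbar = 9.3333.
SXX = sum((xi - xbar)^2) = 456.0000.
h = 1/9 + (18 - 9.3333)^2 / 456.0000 = 0.2758.

0.2758


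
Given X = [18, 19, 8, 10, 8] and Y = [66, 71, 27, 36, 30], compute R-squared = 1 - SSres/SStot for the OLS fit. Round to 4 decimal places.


Fit the OLS line: b0 = -2.0956, b1 = 3.8171.
SSres = 5.2131.
SStot = 1742.0000.
R^2 = 1 - 5.2131/1742.0000 = 0.9970.

0.9970


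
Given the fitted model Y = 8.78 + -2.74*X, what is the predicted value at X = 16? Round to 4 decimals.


Predicted value:
Y = 8.78 + (-2.74)(16) = 8.78 + -43.8400 = -35.0600.

-35.0600


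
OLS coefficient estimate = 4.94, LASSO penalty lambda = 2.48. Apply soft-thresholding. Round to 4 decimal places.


Check: |4.94| = 4.94 vs lambda = 2.48.
Since |beta| > lambda, coefficient = sign(beta)*(|beta| - lambda) = 2.4600.
Soft-thresholded coefficient = 2.4600.

2.4600


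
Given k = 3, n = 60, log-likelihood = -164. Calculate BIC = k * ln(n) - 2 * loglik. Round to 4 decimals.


Compute k*ln(n) = 3*ln(60) = 3*4.094345 = 12.283035.
Then -2*loglik = 328.
BIC = 12.283035 + 328 = 340.283035, which rounds to 340.2830.

340.2830


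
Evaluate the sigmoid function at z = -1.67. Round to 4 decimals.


Compute exp(1.6700) = 5.3122.
Sigmoid = 1 / (1 + 5.3122) = 1 / 6.3122 = 0.1584.

0.1584


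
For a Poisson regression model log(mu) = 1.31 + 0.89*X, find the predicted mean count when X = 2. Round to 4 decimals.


eta = 1.31 + 0.89 * 2 = 3.0900.
mu = exp(3.0900) = 21.9771.

21.9771


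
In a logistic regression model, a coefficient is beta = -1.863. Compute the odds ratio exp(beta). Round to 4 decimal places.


exp(-1.863) = 0.1552.
So the odds ratio is 0.1552.

0.1552


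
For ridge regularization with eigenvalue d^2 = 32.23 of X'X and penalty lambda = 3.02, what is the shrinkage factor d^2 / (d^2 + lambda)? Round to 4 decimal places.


Denominator = d^2 + lambda = 32.23 + 3.02 = 35.2500.
Shrinkage = 32.23 / 35.2500 = 0.9143.

0.9143


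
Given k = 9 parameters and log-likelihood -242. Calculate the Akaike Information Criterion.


Compute:
2k = 2*9 = 18.
-2*loglik = -2*(-242) = 484.
AIC = 18 + 484 = 502.

502


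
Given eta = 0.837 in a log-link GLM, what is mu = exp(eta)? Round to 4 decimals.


Apply the inverse link:
mu = e^0.837 = 2.3094.

2.3094


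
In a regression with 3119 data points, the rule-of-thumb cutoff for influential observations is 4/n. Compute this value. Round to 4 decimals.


Using the rule of thumb:
Threshold = 4 / 3119 = 0.0013.

0.0013


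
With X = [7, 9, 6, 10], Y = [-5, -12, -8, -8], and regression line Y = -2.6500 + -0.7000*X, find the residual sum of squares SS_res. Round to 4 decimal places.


Compute predicted values, then residuals = yi - yhat_i.
Residuals: [2.5500, -3.0500, -1.1500, 1.6500].
SSres = sum(residual^2) = 19.8500.

19.8500


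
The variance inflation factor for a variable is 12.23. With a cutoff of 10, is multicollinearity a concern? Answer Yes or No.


The threshold is 10.
VIF = 12.23 is >= 10.
Multicollinearity indication: Yes.

Yes


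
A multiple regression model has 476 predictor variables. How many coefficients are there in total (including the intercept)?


Including the intercept, the model has 476 predictor coefficients + 1 intercept.
Total = 477.

477


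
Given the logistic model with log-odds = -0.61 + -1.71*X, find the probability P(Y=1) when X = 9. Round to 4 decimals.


z = -0.61 + -1.71 * 9 = -16.0000.
Sigmoid: P = 1 / (1 + exp(16.0000)) = 0.0000.

0.0000


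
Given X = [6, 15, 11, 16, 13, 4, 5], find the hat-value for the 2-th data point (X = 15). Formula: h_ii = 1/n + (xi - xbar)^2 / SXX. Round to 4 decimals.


n = 7, xbar = 10.0000.
SXX = sum((xi - xbar)^2) = 148.0000.
h = 1/7 + (15 - 10.0000)^2 / 148.0000 = 0.3118.

0.3118


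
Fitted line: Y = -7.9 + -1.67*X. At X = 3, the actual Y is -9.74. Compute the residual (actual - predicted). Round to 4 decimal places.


Compute yhat = -7.9 + (-1.67)(3) = -12.9100.
Residual = actual - predicted = -9.74 - -12.9100 = 3.1700.

3.1700


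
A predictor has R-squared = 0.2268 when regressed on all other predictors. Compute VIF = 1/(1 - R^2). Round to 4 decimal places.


VIF = 1 / (1 - 0.2268).
= 1 / 0.7732 = 1.2933.

1.2933


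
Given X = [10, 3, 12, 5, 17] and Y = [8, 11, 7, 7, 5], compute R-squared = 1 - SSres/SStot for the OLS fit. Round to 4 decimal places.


Fit the OLS line: b0 = 10.6182, b1 = -0.3211.
SSres = 6.2923.
SStot = 19.2000.
R^2 = 1 - 6.2923/19.2000 = 0.6723.

0.6723


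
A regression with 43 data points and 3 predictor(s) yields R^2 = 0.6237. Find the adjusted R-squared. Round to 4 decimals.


Adjusted R^2 = 1 - (1 - R^2) * (n-1)/(n-p-1).
(1 - R^2) = 0.3763.
(n-1)/(n-p-1) = 42/39.
(1 - R^2) * (n-1) = 0.3763 * 42 = 15.8046.
Divide by (n-p-1): 15.8046 / 39 = 0.4052.
Adj R^2 = 1 - 0.4052 = 0.5948.

0.5948


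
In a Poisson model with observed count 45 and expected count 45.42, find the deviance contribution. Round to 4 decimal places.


First: ln(45/45.42) = -0.009290.
Then: 45 * -0.009290 = -0.418050.
y - mu = 45 - 45.42 = -0.42.
D = 2(-0.418050 - -0.42) = 0.003900, which rounds to 0.0039.

0.0039


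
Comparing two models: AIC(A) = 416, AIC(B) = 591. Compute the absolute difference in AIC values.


Absolute difference = |416 - 591| = 175.
The model with lower AIC (A) is preferred.

175


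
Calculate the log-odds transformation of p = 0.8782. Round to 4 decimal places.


1 - p = 0.1218.
p/(1-p) = 7.2102.
logit = ln(7.2102) = 1.9755.

1.9755


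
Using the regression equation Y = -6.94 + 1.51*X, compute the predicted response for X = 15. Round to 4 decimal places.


Substitute X = 15 into the equation:
Y = -6.94 + 1.51 * 15 = -6.94 + 22.6500 = 15.7100.

15.7100


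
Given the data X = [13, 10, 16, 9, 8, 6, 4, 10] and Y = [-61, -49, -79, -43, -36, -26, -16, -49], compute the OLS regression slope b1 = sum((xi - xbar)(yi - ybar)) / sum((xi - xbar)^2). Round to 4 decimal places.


First compute the means: xbar = 9.5000, ybar = -44.8750.
Then S_xx = sum((xi - xbar)^2) = 100.0000.
S_xy = sum((xi - xbar)(yi - ybar)) = -521.5000.
b1 = S_xy / S_xx = -521.5000 / 100.0000 = -5.2150.

-5.2150


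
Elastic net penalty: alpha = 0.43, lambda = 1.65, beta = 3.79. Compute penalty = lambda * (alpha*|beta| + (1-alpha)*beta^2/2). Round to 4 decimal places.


alpha * |beta| = 0.43 * 3.79 = 1.6297.
(1-alpha) * beta^2/2 = 0.57 * 14.3641/2 = 4.0938.
Total = 1.65 * (1.6297 + 4.0938) = 9.4437.

9.4437


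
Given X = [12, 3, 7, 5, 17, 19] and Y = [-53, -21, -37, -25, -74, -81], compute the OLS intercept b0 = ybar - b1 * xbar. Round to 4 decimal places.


First find the slope: b1 = -3.8260.
Means: xbar = 10.5000, ybar = -48.5000.
b0 = ybar - b1 * xbar = -48.5000 - -3.8260 * 10.5000 = -8.3271.

-8.3271


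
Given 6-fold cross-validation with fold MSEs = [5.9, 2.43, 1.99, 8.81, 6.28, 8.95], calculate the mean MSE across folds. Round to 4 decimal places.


Total MSE across folds = 34.3600.
CV-MSE = 34.3600/6 = 5.7267.

5.7267


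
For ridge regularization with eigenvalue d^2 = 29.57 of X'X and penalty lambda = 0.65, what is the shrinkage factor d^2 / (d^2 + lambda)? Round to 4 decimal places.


Denominator = d^2 + lambda = 29.57 + 0.65 = 30.2200.
Shrinkage = 29.57 / 30.2200 = 0.9785.

0.9785


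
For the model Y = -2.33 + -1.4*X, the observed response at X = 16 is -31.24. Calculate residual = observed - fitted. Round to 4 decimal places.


Predicted = -2.33 + -1.4 * 16 = -24.7300.
Residual = -31.24 - -24.7300 = -6.5100.

-6.5100


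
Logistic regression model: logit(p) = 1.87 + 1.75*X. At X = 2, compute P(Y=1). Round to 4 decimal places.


Linear predictor: z = 1.87 + 1.75 * 2 = 5.3700.
P = 1/(1 + exp(-5.3700)) = 1/(1 + 0.0047) = 0.9954.

0.9954


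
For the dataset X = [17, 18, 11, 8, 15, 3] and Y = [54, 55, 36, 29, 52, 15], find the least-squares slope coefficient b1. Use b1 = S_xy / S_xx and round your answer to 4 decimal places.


First compute the means: xbar = 12.0000, ybar = 40.1667.
Then S_xx = sum((xi - xbar)^2) = 168.0000.
S_xy = sum((xi - xbar)(yi - ybar)) = 469.0000.
b1 = S_xy / S_xx = 469.0000 / 168.0000 = 2.7917.

2.7917


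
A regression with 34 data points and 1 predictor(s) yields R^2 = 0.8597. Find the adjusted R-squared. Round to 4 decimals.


Using the formula:
(1 - 0.8597) = 0.1403.
Multiply by 33/32: 0.1403 * 33 = 4.6299, then 4.6299 / 32 = 0.1447.
Adj R^2 = 1 - 0.1447 = 0.8553.

0.8553


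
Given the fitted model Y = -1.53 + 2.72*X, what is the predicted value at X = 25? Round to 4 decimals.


Substitute X = 25 into the equation:
Y = -1.53 + 2.72 * 25 = -1.53 + 68.0000 = 66.4700.

66.4700


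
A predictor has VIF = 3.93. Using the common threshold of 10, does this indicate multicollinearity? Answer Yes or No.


Check: VIF = 3.93 vs threshold = 10.
Since 3.93 < 10, the answer is No.

No
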